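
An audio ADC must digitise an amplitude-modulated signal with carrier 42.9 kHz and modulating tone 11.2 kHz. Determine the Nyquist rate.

AM sidebands sit at fc ± fm = 31.7 kHz and 54.1 kHz.
Highest-frequency component: 54.1 kHz.
Nyquist rate = 2 × 54.1 kHz = 108.2 kHz.

108.2 kHz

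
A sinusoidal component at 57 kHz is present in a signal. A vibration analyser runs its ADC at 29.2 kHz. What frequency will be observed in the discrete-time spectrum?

57 kHz mod fs = 27.8 kHz.
27.8 kHz > fs/2 = 14.6 kHz, folds to fs − 27.8 kHz = 1.4 kHz.

1.4 kHz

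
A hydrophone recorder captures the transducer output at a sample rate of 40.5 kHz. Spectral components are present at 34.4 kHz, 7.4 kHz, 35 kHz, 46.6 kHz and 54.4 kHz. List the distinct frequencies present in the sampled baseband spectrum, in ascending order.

5.5 kHz, 6.1 kHz, 7.4 kHz, 13.9 kHz

fs/2 = 20.25 kHz.
34.4 kHz > fs/2 = 20.25 kHz, folds to fs − 34.4 kHz = 6.1 kHz.
7.4 kHz ≤ fs/2 = 20.25 kHz, passes unchanged.
35 kHz > fs/2 = 20.25 kHz, folds to fs − 35 kHz = 5.5 kHz.
46.6 kHz mod fs = 6.1 kHz.
6.1 kHz ≤ fs/2 = 20.25 kHz, appears at 6.1 kHz.
54.4 kHz mod fs = 13.9 kHz.
13.9 kHz ≤ fs/2 = 20.25 kHz, appears at 13.9 kHz.
Distinct values: {5.5 kHz, 6.1 kHz, 7.4 kHz, 13.9 kHz}.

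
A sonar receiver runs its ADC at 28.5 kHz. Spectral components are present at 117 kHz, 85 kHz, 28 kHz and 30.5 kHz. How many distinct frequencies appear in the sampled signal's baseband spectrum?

3

fs/2 = 14.25 kHz.
117 kHz mod fs = 3 kHz.
3 kHz ≤ fs/2 = 14.25 kHz, appears at 3 kHz.
85 kHz mod fs = 28 kHz.
28 kHz > fs/2 = 14.25 kHz, folds to fs − 28 kHz = 0.5 kHz.
28 kHz > fs/2 = 14.25 kHz, folds to fs − 28 kHz = 0.5 kHz.
30.5 kHz mod fs = 2 kHz.
2 kHz ≤ fs/2 = 14.25 kHz, appears at 2 kHz.
Distinct values: {0.5 kHz, 2 kHz, 3 kHz} → 3.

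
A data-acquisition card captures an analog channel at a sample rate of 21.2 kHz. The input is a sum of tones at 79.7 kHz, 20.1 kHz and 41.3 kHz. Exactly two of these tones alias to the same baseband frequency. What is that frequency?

fs/2 = 10.6 kHz.
79.7 kHz mod fs = 16.1 kHz.
16.1 kHz > fs/2 = 10.6 kHz, folds to fs − 16.1 kHz = 5.1 kHz.
20.1 kHz > fs/2 = 10.6 kHz, folds to fs − 20.1 kHz = 1.1 kHz.
41.3 kHz mod fs = 20.1 kHz.
20.1 kHz > fs/2 = 10.6 kHz, folds to fs − 20.1 kHz = 1.1 kHz.
20.1 kHz and 41.3 kHz both map to 1.1 kHz.

1.1 kHz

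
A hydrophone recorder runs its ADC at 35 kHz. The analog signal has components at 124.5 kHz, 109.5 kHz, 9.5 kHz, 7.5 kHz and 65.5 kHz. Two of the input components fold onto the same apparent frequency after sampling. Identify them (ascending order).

65.5 kHz, 109.5 kHz

fs/2 = 17.5 kHz.
124.5 kHz mod fs = 19.5 kHz.
19.5 kHz > fs/2 = 17.5 kHz, folds to fs − 19.5 kHz = 15.5 kHz.
109.5 kHz mod fs = 4.5 kHz.
4.5 kHz ≤ fs/2 = 17.5 kHz, appears at 4.5 kHz.
9.5 kHz ≤ fs/2 = 17.5 kHz, passes unchanged.
7.5 kHz ≤ fs/2 = 17.5 kHz, passes unchanged.
65.5 kHz mod fs = 30.5 kHz.
30.5 kHz > fs/2 = 17.5 kHz, folds to fs − 30.5 kHz = 4.5 kHz.
65.5 kHz and 109.5 kHz both map to 4.5 kHz.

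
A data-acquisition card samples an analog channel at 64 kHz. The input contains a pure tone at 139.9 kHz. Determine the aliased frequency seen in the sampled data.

139.9 kHz mod fs = 11.9 kHz.
11.9 kHz ≤ fs/2 = 32 kHz, appears at 11.9 kHz.

11.9 kHz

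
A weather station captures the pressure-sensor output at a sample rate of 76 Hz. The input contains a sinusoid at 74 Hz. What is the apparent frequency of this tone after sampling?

74 Hz > fs/2 = 38 Hz, folds to fs − 74 Hz = 2 Hz.

2 Hz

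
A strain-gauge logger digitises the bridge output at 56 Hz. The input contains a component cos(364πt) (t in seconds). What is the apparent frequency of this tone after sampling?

14 Hz

ω = 364π rad/s → f = ω/(2π) = 182 Hz.
182 Hz mod fs = 14 Hz.
14 Hz ≤ fs/2 = 28 Hz, appears at 14 Hz.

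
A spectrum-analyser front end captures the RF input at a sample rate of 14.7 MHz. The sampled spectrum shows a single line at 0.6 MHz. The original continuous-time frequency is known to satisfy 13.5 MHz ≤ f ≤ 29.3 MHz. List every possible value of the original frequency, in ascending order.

Frequencies that alias to 0.6 MHz are k·fs ± 0.6 MHz for integer k ≥ 0.
k=0: 0.6 MHz.
k=1: 14.1 MHz, 15.3 MHz.
k=2: 28.8 MHz, 30 MHz.
k=3: 43.5 MHz, 44.7 MHz.
Within [13.5 MHz, 29.3 MHz]: 14.1 MHz, 15.3 MHz, 28.8 MHz.

14.1 MHz, 15.3 MHz, 28.8 MHz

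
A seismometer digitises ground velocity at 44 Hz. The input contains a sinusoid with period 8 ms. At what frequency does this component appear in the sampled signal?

7 Hz

T = 8 ms → f = 1/T = 125 Hz.
125 Hz mod fs = 37 Hz.
37 Hz > fs/2 = 22 Hz, folds to fs − 37 Hz = 7 Hz.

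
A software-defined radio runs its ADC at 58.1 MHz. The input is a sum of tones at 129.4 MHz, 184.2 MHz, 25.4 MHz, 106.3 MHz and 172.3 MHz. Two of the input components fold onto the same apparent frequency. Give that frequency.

9.9 MHz

fs/2 = 29.05 MHz.
129.4 MHz mod fs = 13.2 MHz.
13.2 MHz ≤ fs/2 = 29.05 MHz, appears at 13.2 MHz.
184.2 MHz mod fs = 9.9 MHz.
9.9 MHz ≤ fs/2 = 29.05 MHz, appears at 9.9 MHz.
25.4 MHz ≤ fs/2 = 29.05 MHz, passes unchanged.
106.3 MHz mod fs = 48.2 MHz.
48.2 MHz > fs/2 = 29.05 MHz, folds to fs − 48.2 MHz = 9.9 MHz.
172.3 MHz mod fs = 56.1 MHz.
56.1 MHz > fs/2 = 29.05 MHz, folds to fs − 56.1 MHz = 2 MHz.
106.3 MHz and 184.2 MHz both map to 9.9 MHz.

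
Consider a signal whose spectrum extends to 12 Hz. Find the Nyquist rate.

24 Hz

Nyquist rate = 2 × 12 Hz = 24 Hz.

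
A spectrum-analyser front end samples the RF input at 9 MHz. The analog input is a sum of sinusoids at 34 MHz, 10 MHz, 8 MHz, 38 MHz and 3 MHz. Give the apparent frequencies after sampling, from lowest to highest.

fs/2 = 4.5 MHz.
34 MHz mod fs = 7 MHz.
7 MHz > fs/2 = 4.5 MHz, folds to fs − 7 MHz = 2 MHz.
10 MHz mod fs = 1 MHz.
1 MHz ≤ fs/2 = 4.5 MHz, appears at 1 MHz.
8 MHz > fs/2 = 4.5 MHz, folds to fs − 8 MHz = 1 MHz.
38 MHz mod fs = 2 MHz.
2 MHz ≤ fs/2 = 4.5 MHz, appears at 2 MHz.
3 MHz ≤ fs/2 = 4.5 MHz, passes unchanged.
Distinct values: {1 MHz, 2 MHz, 3 MHz}.

1 MHz, 2 MHz, 3 MHz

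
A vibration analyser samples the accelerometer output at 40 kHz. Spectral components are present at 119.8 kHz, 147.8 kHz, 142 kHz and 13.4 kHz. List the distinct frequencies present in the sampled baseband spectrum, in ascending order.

fs/2 = 20 kHz.
119.8 kHz mod fs = 39.8 kHz.
39.8 kHz > fs/2 = 20 kHz, folds to fs − 39.8 kHz = 0.2 kHz.
147.8 kHz mod fs = 27.8 kHz.
27.8 kHz > fs/2 = 20 kHz, folds to fs − 27.8 kHz = 12.2 kHz.
142 kHz mod fs = 22 kHz.
22 kHz > fs/2 = 20 kHz, folds to fs − 22 kHz = 18 kHz.
13.4 kHz ≤ fs/2 = 20 kHz, passes unchanged.
Distinct values: {0.2 kHz, 12.2 kHz, 13.4 kHz, 18 kHz}.

0.2 kHz, 12.2 kHz, 13.4 kHz, 18 kHz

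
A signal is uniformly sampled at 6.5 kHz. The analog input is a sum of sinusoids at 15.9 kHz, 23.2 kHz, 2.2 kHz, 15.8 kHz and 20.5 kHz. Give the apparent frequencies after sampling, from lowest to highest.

1 kHz, 2.2 kHz, 2.8 kHz, 2.9 kHz

fs/2 = 3.25 kHz.
15.9 kHz mod fs = 2.9 kHz.
2.9 kHz ≤ fs/2 = 3.25 kHz, appears at 2.9 kHz.
23.2 kHz mod fs = 3.7 kHz.
3.7 kHz > fs/2 = 3.25 kHz, folds to fs − 3.7 kHz = 2.8 kHz.
2.2 kHz ≤ fs/2 = 3.25 kHz, passes unchanged.
15.8 kHz mod fs = 2.8 kHz.
2.8 kHz ≤ fs/2 = 3.25 kHz, appears at 2.8 kHz.
20.5 kHz mod fs = 1 kHz.
1 kHz ≤ fs/2 = 3.25 kHz, appears at 1 kHz.
Distinct values: {1 kHz, 2.2 kHz, 2.8 kHz, 2.9 kHz}.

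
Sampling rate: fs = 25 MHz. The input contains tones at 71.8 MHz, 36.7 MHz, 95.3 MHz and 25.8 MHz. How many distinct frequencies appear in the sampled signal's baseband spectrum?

4

fs/2 = 12.5 MHz.
71.8 MHz mod fs = 21.8 MHz.
21.8 MHz > fs/2 = 12.5 MHz, folds to fs − 21.8 MHz = 3.2 MHz.
36.7 MHz mod fs = 11.7 MHz.
11.7 MHz ≤ fs/2 = 12.5 MHz, appears at 11.7 MHz.
95.3 MHz mod fs = 20.3 MHz.
20.3 MHz > fs/2 = 12.5 MHz, folds to fs − 20.3 MHz = 4.7 MHz.
25.8 MHz mod fs = 0.8 MHz.
0.8 MHz ≤ fs/2 = 12.5 MHz, appears at 0.8 MHz.
Distinct values: {0.8 MHz, 3.2 MHz, 4.7 MHz, 11.7 MHz} → 4.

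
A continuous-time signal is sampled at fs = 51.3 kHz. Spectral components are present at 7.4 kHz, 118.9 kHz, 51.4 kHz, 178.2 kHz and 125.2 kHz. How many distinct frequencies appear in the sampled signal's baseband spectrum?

5

fs/2 = 25.65 kHz.
7.4 kHz ≤ fs/2 = 25.65 kHz, passes unchanged.
118.9 kHz mod fs = 16.3 kHz.
16.3 kHz ≤ fs/2 = 25.65 kHz, appears at 16.3 kHz.
51.4 kHz mod fs = 0.1 kHz.
0.1 kHz ≤ fs/2 = 25.65 kHz, appears at 0.1 kHz.
178.2 kHz mod fs = 24.3 kHz.
24.3 kHz ≤ fs/2 = 25.65 kHz, appears at 24.3 kHz.
125.2 kHz mod fs = 22.6 kHz.
22.6 kHz ≤ fs/2 = 25.65 kHz, appears at 22.6 kHz.
Distinct values: {0.1 kHz, 7.4 kHz, 16.3 kHz, 22.6 kHz, 24.3 kHz} → 5.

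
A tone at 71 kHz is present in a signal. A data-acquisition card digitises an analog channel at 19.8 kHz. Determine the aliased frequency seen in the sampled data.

8.2 kHz

71 kHz mod fs = 11.6 kHz.
11.6 kHz > fs/2 = 9.9 kHz, folds to fs − 11.6 kHz = 8.2 kHz.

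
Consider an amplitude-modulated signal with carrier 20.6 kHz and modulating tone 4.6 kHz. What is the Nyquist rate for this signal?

AM sidebands sit at fc ± fm = 16 kHz and 25.2 kHz.
Highest-frequency component: 25.2 kHz.
Nyquist rate = 2 × 25.2 kHz = 50.4 kHz.

50.4 kHz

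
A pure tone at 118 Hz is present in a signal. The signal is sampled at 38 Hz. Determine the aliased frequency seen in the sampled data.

4 Hz

118 Hz mod fs = 4 Hz.
4 Hz ≤ fs/2 = 19 Hz, appears at 4 Hz.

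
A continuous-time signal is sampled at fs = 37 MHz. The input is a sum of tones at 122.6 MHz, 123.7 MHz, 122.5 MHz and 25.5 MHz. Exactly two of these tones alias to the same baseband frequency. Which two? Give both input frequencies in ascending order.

fs/2 = 18.5 MHz.
122.6 MHz mod fs = 11.6 MHz.
11.6 MHz ≤ fs/2 = 18.5 MHz, appears at 11.6 MHz.
123.7 MHz mod fs = 12.7 MHz.
12.7 MHz ≤ fs/2 = 18.5 MHz, appears at 12.7 MHz.
122.5 MHz mod fs = 11.5 MHz.
11.5 MHz ≤ fs/2 = 18.5 MHz, appears at 11.5 MHz.
25.5 MHz > fs/2 = 18.5 MHz, folds to fs − 25.5 MHz = 11.5 MHz.
25.5 MHz and 122.5 MHz both map to 11.5 MHz.

25.5 MHz, 122.5 MHz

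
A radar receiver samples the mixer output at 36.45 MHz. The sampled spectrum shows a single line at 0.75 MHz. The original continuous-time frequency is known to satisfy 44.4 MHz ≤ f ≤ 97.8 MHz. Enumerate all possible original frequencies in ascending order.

Frequencies that alias to 0.75 MHz are k·fs ± 0.75 MHz for integer k ≥ 0.
k=0: 0.75 MHz.
k=1: 35.7 MHz, 37.2 MHz.
k=2: 72.15 MHz, 73.65 MHz.
k=3: 108.6 MHz, 110.1 MHz.
Within [44.4 MHz, 97.8 MHz]: 72.15 MHz, 73.65 MHz.

72.15 MHz, 73.65 MHz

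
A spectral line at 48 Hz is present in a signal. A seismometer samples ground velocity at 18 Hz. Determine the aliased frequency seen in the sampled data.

6 Hz

48 Hz mod fs = 12 Hz.
12 Hz > fs/2 = 9 Hz, folds to fs − 12 Hz = 6 Hz.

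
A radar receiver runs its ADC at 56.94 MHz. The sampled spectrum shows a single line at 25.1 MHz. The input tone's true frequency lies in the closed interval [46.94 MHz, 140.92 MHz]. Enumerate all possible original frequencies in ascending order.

Frequencies that alias to 25.1 MHz are k·fs ± 25.1 MHz for integer k ≥ 0.
k=0: 25.1 MHz.
k=1: 31.84 MHz, 82.04 MHz.
k=2: 88.78 MHz, 138.98 MHz.
k=3: 145.72 MHz, 195.92 MHz.
Within [46.94 MHz, 140.92 MHz]: 82.04 MHz, 88.78 MHz, 138.98 MHz.

82.04 MHz, 88.78 MHz, 138.98 MHz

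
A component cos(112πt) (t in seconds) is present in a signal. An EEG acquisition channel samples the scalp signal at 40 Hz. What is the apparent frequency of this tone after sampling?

ω = 112π rad/s → f = ω/(2π) = 56 Hz.
56 Hz mod fs = 16 Hz.
16 Hz ≤ fs/2 = 20 Hz, appears at 16 Hz.

16 Hz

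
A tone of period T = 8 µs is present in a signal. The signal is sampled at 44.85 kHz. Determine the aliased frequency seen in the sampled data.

9.55 kHz

T = 8 µs → f = 1/T = 125 kHz.
125 kHz mod fs = 35.3 kHz.
35.3 kHz > fs/2 = 22.425 kHz, folds to fs − 35.3 kHz = 9.55 kHz.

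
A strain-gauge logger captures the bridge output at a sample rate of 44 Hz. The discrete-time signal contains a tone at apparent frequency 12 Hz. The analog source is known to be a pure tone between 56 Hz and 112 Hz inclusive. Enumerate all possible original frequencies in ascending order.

56 Hz, 76 Hz, 100 Hz

Frequencies that alias to 12 Hz are k·fs ± 12 Hz for integer k ≥ 0.
k=0: 12 Hz.
k=1: 32 Hz, 56 Hz.
k=2: 76 Hz, 100 Hz.
k=3: 120 Hz, 144 Hz.
Within [56 Hz, 112 Hz]: 56 Hz, 76 Hz, 100 Hz.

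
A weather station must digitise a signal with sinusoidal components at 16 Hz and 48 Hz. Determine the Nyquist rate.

96 Hz

Highest-frequency component: 48 Hz.
Nyquist rate = 2 × 48 Hz = 96 Hz.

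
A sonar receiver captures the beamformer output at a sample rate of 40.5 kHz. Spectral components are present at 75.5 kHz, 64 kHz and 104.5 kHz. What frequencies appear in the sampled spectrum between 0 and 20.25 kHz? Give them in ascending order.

fs/2 = 20.25 kHz.
75.5 kHz mod fs = 35 kHz.
35 kHz > fs/2 = 20.25 kHz, folds to fs − 35 kHz = 5.5 kHz.
64 kHz mod fs = 23.5 kHz.
23.5 kHz > fs/2 = 20.25 kHz, folds to fs − 23.5 kHz = 17 kHz.
104.5 kHz mod fs = 23.5 kHz.
23.5 kHz > fs/2 = 20.25 kHz, folds to fs − 23.5 kHz = 17 kHz.
Distinct values: {5.5 kHz, 17 kHz}.

5.5 kHz, 17 kHz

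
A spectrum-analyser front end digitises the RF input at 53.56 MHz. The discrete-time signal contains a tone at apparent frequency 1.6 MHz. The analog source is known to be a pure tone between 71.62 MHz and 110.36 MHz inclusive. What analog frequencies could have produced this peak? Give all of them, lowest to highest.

105.52 MHz, 108.72 MHz

Frequencies that alias to 1.6 MHz are k·fs ± 1.6 MHz for integer k ≥ 0.
k=0: 1.6 MHz.
k=1: 51.96 MHz, 55.16 MHz.
k=2: 105.52 MHz, 108.72 MHz.
k=3: 159.08 MHz, 162.28 MHz.
Within [71.62 MHz, 110.36 MHz]: 105.52 MHz, 108.72 MHz.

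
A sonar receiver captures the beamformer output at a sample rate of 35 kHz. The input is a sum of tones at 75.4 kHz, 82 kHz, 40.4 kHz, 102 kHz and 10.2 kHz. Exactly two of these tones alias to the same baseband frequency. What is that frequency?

fs/2 = 17.5 kHz.
75.4 kHz mod fs = 5.4 kHz.
5.4 kHz ≤ fs/2 = 17.5 kHz, appears at 5.4 kHz.
82 kHz mod fs = 12 kHz.
12 kHz ≤ fs/2 = 17.5 kHz, appears at 12 kHz.
40.4 kHz mod fs = 5.4 kHz.
5.4 kHz ≤ fs/2 = 17.5 kHz, appears at 5.4 kHz.
102 kHz mod fs = 32 kHz.
32 kHz > fs/2 = 17.5 kHz, folds to fs − 32 kHz = 3 kHz.
10.2 kHz ≤ fs/2 = 17.5 kHz, passes unchanged.
40.4 kHz and 75.4 kHz both map to 5.4 kHz.

5.4 kHz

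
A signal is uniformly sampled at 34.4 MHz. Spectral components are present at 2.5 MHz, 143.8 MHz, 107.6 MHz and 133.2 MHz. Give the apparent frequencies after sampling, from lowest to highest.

fs/2 = 17.2 MHz.
2.5 MHz ≤ fs/2 = 17.2 MHz, passes unchanged.
143.8 MHz mod fs = 6.2 MHz.
6.2 MHz ≤ fs/2 = 17.2 MHz, appears at 6.2 MHz.
107.6 MHz mod fs = 4.4 MHz.
4.4 MHz ≤ fs/2 = 17.2 MHz, appears at 4.4 MHz.
133.2 MHz mod fs = 30 MHz.
30 MHz > fs/2 = 17.2 MHz, folds to fs − 30 MHz = 4.4 MHz.
Distinct values: {2.5 MHz, 4.4 MHz, 6.2 MHz}.

2.5 MHz, 4.4 MHz, 6.2 MHz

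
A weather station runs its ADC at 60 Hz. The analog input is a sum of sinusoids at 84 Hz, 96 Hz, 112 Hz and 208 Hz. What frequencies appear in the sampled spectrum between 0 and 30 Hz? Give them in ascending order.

fs/2 = 30 Hz.
84 Hz mod fs = 24 Hz.
24 Hz ≤ fs/2 = 30 Hz, appears at 24 Hz.
96 Hz mod fs = 36 Hz.
36 Hz > fs/2 = 30 Hz, folds to fs − 36 Hz = 24 Hz.
112 Hz mod fs = 52 Hz.
52 Hz > fs/2 = 30 Hz, folds to fs − 52 Hz = 8 Hz.
208 Hz mod fs = 28 Hz.
28 Hz ≤ fs/2 = 30 Hz, appears at 28 Hz.
Distinct values: {8 Hz, 24 Hz, 28 Hz}.

8 Hz, 24 Hz, 28 Hz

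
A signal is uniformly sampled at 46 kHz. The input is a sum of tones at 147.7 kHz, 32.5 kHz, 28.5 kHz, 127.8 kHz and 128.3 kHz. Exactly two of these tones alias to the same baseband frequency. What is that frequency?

9.7 kHz

fs/2 = 23 kHz.
147.7 kHz mod fs = 9.7 kHz.
9.7 kHz ≤ fs/2 = 23 kHz, appears at 9.7 kHz.
32.5 kHz > fs/2 = 23 kHz, folds to fs − 32.5 kHz = 13.5 kHz.
28.5 kHz > fs/2 = 23 kHz, folds to fs − 28.5 kHz = 17.5 kHz.
127.8 kHz mod fs = 35.8 kHz.
35.8 kHz > fs/2 = 23 kHz, folds to fs − 35.8 kHz = 10.2 kHz.
128.3 kHz mod fs = 36.3 kHz.
36.3 kHz > fs/2 = 23 kHz, folds to fs − 36.3 kHz = 9.7 kHz.
128.3 kHz and 147.7 kHz both map to 9.7 kHz.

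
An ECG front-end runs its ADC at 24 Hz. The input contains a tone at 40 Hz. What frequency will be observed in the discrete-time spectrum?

8 Hz

40 Hz mod fs = 16 Hz.
16 Hz > fs/2 = 12 Hz, folds to fs − 16 Hz = 8 Hz.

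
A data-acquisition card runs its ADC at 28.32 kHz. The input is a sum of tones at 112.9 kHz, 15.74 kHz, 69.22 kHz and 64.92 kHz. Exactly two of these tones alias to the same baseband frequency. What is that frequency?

fs/2 = 14.16 kHz.
112.9 kHz mod fs = 27.94 kHz.
27.94 kHz > fs/2 = 14.16 kHz, folds to fs − 27.94 kHz = 0.38 kHz.
15.74 kHz > fs/2 = 14.16 kHz, folds to fs − 15.74 kHz = 12.58 kHz.
69.22 kHz mod fs = 12.58 kHz.
12.58 kHz ≤ fs/2 = 14.16 kHz, appears at 12.58 kHz.
64.92 kHz mod fs = 8.28 kHz.
8.28 kHz ≤ fs/2 = 14.16 kHz, appears at 8.28 kHz.
15.74 kHz and 69.22 kHz both map to 12.58 kHz.

12.58 kHz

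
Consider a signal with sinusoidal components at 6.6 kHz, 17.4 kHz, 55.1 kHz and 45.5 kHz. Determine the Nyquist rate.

Highest-frequency component: 55.1 kHz.
Nyquist rate = 2 × 55.1 kHz = 110.2 kHz.

110.2 kHz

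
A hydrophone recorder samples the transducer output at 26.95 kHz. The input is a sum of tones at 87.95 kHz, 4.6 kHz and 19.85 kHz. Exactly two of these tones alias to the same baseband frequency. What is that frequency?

7.1 kHz

fs/2 = 13.475 kHz.
87.95 kHz mod fs = 7.1 kHz.
7.1 kHz ≤ fs/2 = 13.475 kHz, appears at 7.1 kHz.
4.6 kHz ≤ fs/2 = 13.475 kHz, passes unchanged.
19.85 kHz > fs/2 = 13.475 kHz, folds to fs − 19.85 kHz = 7.1 kHz.
19.85 kHz and 87.95 kHz both map to 7.1 kHz.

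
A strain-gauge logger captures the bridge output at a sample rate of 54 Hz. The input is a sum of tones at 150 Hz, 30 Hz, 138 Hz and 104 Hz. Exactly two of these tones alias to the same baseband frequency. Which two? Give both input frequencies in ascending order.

30 Hz, 138 Hz

fs/2 = 27 Hz.
150 Hz mod fs = 42 Hz.
42 Hz > fs/2 = 27 Hz, folds to fs − 42 Hz = 12 Hz.
30 Hz > fs/2 = 27 Hz, folds to fs − 30 Hz = 24 Hz.
138 Hz mod fs = 30 Hz.
30 Hz > fs/2 = 27 Hz, folds to fs − 30 Hz = 24 Hz.
104 Hz mod fs = 50 Hz.
50 Hz > fs/2 = 27 Hz, folds to fs − 50 Hz = 4 Hz.
30 Hz and 138 Hz both map to 24 Hz.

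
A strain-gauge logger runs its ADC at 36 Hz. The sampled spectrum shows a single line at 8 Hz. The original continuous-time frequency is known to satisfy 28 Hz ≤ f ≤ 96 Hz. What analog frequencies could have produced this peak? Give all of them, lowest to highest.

Frequencies that alias to 8 Hz are k·fs ± 8 Hz for integer k ≥ 0.
k=0: 8 Hz.
k=1: 28 Hz, 44 Hz.
k=2: 64 Hz, 80 Hz.
k=3: 100 Hz, 116 Hz.
Within [28 Hz, 96 Hz]: 28 Hz, 44 Hz, 64 Hz, 80 Hz.

28 Hz, 44 Hz, 64 Hz, 80 Hz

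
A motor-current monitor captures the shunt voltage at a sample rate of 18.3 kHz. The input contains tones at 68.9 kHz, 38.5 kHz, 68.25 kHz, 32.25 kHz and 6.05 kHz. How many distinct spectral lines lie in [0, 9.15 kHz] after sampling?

fs/2 = 9.15 kHz.
68.9 kHz mod fs = 14 kHz.
14 kHz > fs/2 = 9.15 kHz, folds to fs − 14 kHz = 4.3 kHz.
38.5 kHz mod fs = 1.9 kHz.
1.9 kHz ≤ fs/2 = 9.15 kHz, appears at 1.9 kHz.
68.25 kHz mod fs = 13.35 kHz.
13.35 kHz > fs/2 = 9.15 kHz, folds to fs − 13.35 kHz = 4.95 kHz.
32.25 kHz mod fs = 13.95 kHz.
13.95 kHz > fs/2 = 9.15 kHz, folds to fs − 13.95 kHz = 4.35 kHz.
6.05 kHz ≤ fs/2 = 9.15 kHz, passes unchanged.
Distinct values: {1.9 kHz, 4.3 kHz, 4.35 kHz, 4.95 kHz, 6.05 kHz} → 5.

5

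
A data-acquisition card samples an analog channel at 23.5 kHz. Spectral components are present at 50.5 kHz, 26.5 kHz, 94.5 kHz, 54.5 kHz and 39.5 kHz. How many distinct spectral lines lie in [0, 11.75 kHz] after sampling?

4

fs/2 = 11.75 kHz.
50.5 kHz mod fs = 3.5 kHz.
3.5 kHz ≤ fs/2 = 11.75 kHz, appears at 3.5 kHz.
26.5 kHz mod fs = 3 kHz.
3 kHz ≤ fs/2 = 11.75 kHz, appears at 3 kHz.
94.5 kHz mod fs = 0.5 kHz.
0.5 kHz ≤ fs/2 = 11.75 kHz, appears at 0.5 kHz.
54.5 kHz mod fs = 7.5 kHz.
7.5 kHz ≤ fs/2 = 11.75 kHz, appears at 7.5 kHz.
39.5 kHz mod fs = 16 kHz.
16 kHz > fs/2 = 11.75 kHz, folds to fs − 16 kHz = 7.5 kHz.
Distinct values: {0.5 kHz, 3 kHz, 3.5 kHz, 7.5 kHz} → 4.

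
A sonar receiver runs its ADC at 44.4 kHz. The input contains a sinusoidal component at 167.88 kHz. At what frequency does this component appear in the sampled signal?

9.72 kHz

167.88 kHz mod fs = 34.68 kHz.
34.68 kHz > fs/2 = 22.2 kHz, folds to fs − 34.68 kHz = 9.72 kHz.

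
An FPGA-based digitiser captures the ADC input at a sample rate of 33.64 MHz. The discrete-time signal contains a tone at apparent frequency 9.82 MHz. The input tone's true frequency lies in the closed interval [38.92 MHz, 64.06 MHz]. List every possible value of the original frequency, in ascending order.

Frequencies that alias to 9.82 MHz are k·fs ± 9.82 MHz for integer k ≥ 0.
k=0: 9.82 MHz.
k=1: 23.82 MHz, 43.46 MHz.
k=2: 57.46 MHz, 77.1 MHz.
k=3: 91.1 MHz, 110.74 MHz.
Within [38.92 MHz, 64.06 MHz]: 43.46 MHz, 57.46 MHz.

43.46 MHz, 57.46 MHz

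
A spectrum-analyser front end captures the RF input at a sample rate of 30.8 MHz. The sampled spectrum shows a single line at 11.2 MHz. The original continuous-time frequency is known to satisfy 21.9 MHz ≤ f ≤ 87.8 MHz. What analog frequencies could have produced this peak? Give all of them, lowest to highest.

42 MHz, 50.4 MHz, 72.8 MHz, 81.2 MHz

Frequencies that alias to 11.2 MHz are k·fs ± 11.2 MHz for integer k ≥ 0.
k=0: 11.2 MHz.
k=1: 19.6 MHz, 42 MHz.
k=2: 50.4 MHz, 72.8 MHz.
k=3: 81.2 MHz, 103.6 MHz.
k=4: 112 MHz, 134.4 MHz.
Within [21.9 MHz, 87.8 MHz]: 42 MHz, 50.4 MHz, 72.8 MHz, 81.2 MHz.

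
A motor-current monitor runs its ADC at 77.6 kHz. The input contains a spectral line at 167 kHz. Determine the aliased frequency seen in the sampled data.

167 kHz mod fs = 11.8 kHz.
11.8 kHz ≤ fs/2 = 38.8 kHz, appears at 11.8 kHz.

11.8 kHz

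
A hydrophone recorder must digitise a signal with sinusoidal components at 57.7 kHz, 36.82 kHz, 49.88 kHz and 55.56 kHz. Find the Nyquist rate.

115.4 kHz

Highest-frequency component: 57.7 kHz.
Nyquist rate = 2 × 57.7 kHz = 115.4 kHz.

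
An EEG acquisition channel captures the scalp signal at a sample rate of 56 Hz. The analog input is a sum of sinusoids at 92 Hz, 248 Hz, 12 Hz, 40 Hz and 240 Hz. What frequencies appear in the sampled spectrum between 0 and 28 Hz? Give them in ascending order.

12 Hz, 16 Hz, 20 Hz, 24 Hz

fs/2 = 28 Hz.
92 Hz mod fs = 36 Hz.
36 Hz > fs/2 = 28 Hz, folds to fs − 36 Hz = 20 Hz.
248 Hz mod fs = 24 Hz.
24 Hz ≤ fs/2 = 28 Hz, appears at 24 Hz.
12 Hz ≤ fs/2 = 28 Hz, passes unchanged.
40 Hz > fs/2 = 28 Hz, folds to fs − 40 Hz = 16 Hz.
240 Hz mod fs = 16 Hz.
16 Hz ≤ fs/2 = 28 Hz, appears at 16 Hz.
Distinct values: {12 Hz, 16 Hz, 20 Hz, 24 Hz}.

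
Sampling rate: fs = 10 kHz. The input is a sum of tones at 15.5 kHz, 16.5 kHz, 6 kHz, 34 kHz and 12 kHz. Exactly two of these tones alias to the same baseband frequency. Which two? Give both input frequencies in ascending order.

fs/2 = 5 kHz.
15.5 kHz mod fs = 5.5 kHz.
5.5 kHz > fs/2 = 5 kHz, folds to fs − 5.5 kHz = 4.5 kHz.
16.5 kHz mod fs = 6.5 kHz.
6.5 kHz > fs/2 = 5 kHz, folds to fs − 6.5 kHz = 3.5 kHz.
6 kHz > fs/2 = 5 kHz, folds to fs − 6 kHz = 4 kHz.
34 kHz mod fs = 4 kHz.
4 kHz ≤ fs/2 = 5 kHz, appears at 4 kHz.
12 kHz mod fs = 2 kHz.
2 kHz ≤ fs/2 = 5 kHz, appears at 2 kHz.
6 kHz and 34 kHz both map to 4 kHz.

6 kHz, 34 kHz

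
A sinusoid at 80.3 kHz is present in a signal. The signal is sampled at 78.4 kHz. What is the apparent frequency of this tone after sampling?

1.9 kHz

80.3 kHz mod fs = 1.9 kHz.
1.9 kHz ≤ fs/2 = 39.2 kHz, appears at 1.9 kHz.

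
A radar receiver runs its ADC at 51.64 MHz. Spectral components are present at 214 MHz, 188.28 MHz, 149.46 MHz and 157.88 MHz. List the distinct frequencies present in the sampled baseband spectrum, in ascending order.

fs/2 = 25.82 MHz.
214 MHz mod fs = 7.44 MHz.
7.44 MHz ≤ fs/2 = 25.82 MHz, appears at 7.44 MHz.
188.28 MHz mod fs = 33.36 MHz.
33.36 MHz > fs/2 = 25.82 MHz, folds to fs − 33.36 MHz = 18.28 MHz.
149.46 MHz mod fs = 46.18 MHz.
46.18 MHz > fs/2 = 25.82 MHz, folds to fs − 46.18 MHz = 5.46 MHz.
157.88 MHz mod fs = 2.96 MHz.
2.96 MHz ≤ fs/2 = 25.82 MHz, appears at 2.96 MHz.
Distinct values: {2.96 MHz, 5.46 MHz, 7.44 MHz, 18.28 MHz}.

2.96 MHz, 5.46 MHz, 7.44 MHz, 18.28 MHz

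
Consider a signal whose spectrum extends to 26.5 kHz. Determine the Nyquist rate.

Nyquist rate = 2 × 26.5 kHz = 53 kHz.

53 kHz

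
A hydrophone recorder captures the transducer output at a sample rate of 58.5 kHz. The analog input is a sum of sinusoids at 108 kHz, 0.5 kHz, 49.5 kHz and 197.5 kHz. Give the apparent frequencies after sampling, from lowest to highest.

fs/2 = 29.25 kHz.
108 kHz mod fs = 49.5 kHz.
49.5 kHz > fs/2 = 29.25 kHz, folds to fs − 49.5 kHz = 9 kHz.
0.5 kHz ≤ fs/2 = 29.25 kHz, passes unchanged.
49.5 kHz > fs/2 = 29.25 kHz, folds to fs − 49.5 kHz = 9 kHz.
197.5 kHz mod fs = 22 kHz.
22 kHz ≤ fs/2 = 29.25 kHz, appears at 22 kHz.
Distinct values: {0.5 kHz, 9 kHz, 22 kHz}.

0.5 kHz, 9 kHz, 22 kHz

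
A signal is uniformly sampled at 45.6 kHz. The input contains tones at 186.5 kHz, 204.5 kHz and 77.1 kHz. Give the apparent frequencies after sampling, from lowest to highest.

fs/2 = 22.8 kHz.
186.5 kHz mod fs = 4.1 kHz.
4.1 kHz ≤ fs/2 = 22.8 kHz, appears at 4.1 kHz.
204.5 kHz mod fs = 22.1 kHz.
22.1 kHz ≤ fs/2 = 22.8 kHz, appears at 22.1 kHz.
77.1 kHz mod fs = 31.5 kHz.
31.5 kHz > fs/2 = 22.8 kHz, folds to fs − 31.5 kHz = 14.1 kHz.
Distinct values: {4.1 kHz, 14.1 kHz, 22.1 kHz}.

4.1 kHz, 14.1 kHz, 22.1 kHz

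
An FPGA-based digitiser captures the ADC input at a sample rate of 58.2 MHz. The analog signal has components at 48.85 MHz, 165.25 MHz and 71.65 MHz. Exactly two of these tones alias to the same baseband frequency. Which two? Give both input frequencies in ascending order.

48.85 MHz, 165.25 MHz

fs/2 = 29.1 MHz.
48.85 MHz > fs/2 = 29.1 MHz, folds to fs − 48.85 MHz = 9.35 MHz.
165.25 MHz mod fs = 48.85 MHz.
48.85 MHz > fs/2 = 29.1 MHz, folds to fs − 48.85 MHz = 9.35 MHz.
71.65 MHz mod fs = 13.45 MHz.
13.45 MHz ≤ fs/2 = 29.1 MHz, appears at 13.45 MHz.
48.85 MHz and 165.25 MHz both map to 9.35 MHz.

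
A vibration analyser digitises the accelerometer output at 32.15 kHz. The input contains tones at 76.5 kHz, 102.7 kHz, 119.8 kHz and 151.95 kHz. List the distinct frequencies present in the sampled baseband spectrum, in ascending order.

fs/2 = 16.075 kHz.
76.5 kHz mod fs = 12.2 kHz.
12.2 kHz ≤ fs/2 = 16.075 kHz, appears at 12.2 kHz.
102.7 kHz mod fs = 6.25 kHz.
6.25 kHz ≤ fs/2 = 16.075 kHz, appears at 6.25 kHz.
119.8 kHz mod fs = 23.35 kHz.
23.35 kHz > fs/2 = 16.075 kHz, folds to fs − 23.35 kHz = 8.8 kHz.
151.95 kHz mod fs = 23.35 kHz.
23.35 kHz > fs/2 = 16.075 kHz, folds to fs − 23.35 kHz = 8.8 kHz.
Distinct values: {6.25 kHz, 8.8 kHz, 12.2 kHz}.

6.25 kHz, 8.8 kHz, 12.2 kHz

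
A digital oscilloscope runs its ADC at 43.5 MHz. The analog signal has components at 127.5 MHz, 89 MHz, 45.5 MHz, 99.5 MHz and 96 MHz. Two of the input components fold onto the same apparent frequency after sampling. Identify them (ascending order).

45.5 MHz, 89 MHz

fs/2 = 21.75 MHz.
127.5 MHz mod fs = 40.5 MHz.
40.5 MHz > fs/2 = 21.75 MHz, folds to fs − 40.5 MHz = 3 MHz.
89 MHz mod fs = 2 MHz.
2 MHz ≤ fs/2 = 21.75 MHz, appears at 2 MHz.
45.5 MHz mod fs = 2 MHz.
2 MHz ≤ fs/2 = 21.75 MHz, appears at 2 MHz.
99.5 MHz mod fs = 12.5 MHz.
12.5 MHz ≤ fs/2 = 21.75 MHz, appears at 12.5 MHz.
96 MHz mod fs = 9 MHz.
9 MHz ≤ fs/2 = 21.75 MHz, appears at 9 MHz.
45.5 MHz and 89 MHz both map to 2 MHz.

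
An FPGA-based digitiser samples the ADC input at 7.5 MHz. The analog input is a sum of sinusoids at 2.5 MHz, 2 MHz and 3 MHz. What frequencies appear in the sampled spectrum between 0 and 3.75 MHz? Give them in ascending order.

2 MHz, 2.5 MHz, 3 MHz

fs/2 = 3.75 MHz.
2.5 MHz ≤ fs/2 = 3.75 MHz, passes unchanged.
2 MHz ≤ fs/2 = 3.75 MHz, passes unchanged.
3 MHz ≤ fs/2 = 3.75 MHz, passes unchanged.
Distinct values: {2 MHz, 2.5 MHz, 3 MHz}.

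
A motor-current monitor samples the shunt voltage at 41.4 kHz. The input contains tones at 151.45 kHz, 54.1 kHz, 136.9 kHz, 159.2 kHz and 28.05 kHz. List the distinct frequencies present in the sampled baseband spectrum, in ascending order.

fs/2 = 20.7 kHz.
151.45 kHz mod fs = 27.25 kHz.
27.25 kHz > fs/2 = 20.7 kHz, folds to fs − 27.25 kHz = 14.15 kHz.
54.1 kHz mod fs = 12.7 kHz.
12.7 kHz ≤ fs/2 = 20.7 kHz, appears at 12.7 kHz.
136.9 kHz mod fs = 12.7 kHz.
12.7 kHz ≤ fs/2 = 20.7 kHz, appears at 12.7 kHz.
159.2 kHz mod fs = 35 kHz.
35 kHz > fs/2 = 20.7 kHz, folds to fs − 35 kHz = 6.4 kHz.
28.05 kHz > fs/2 = 20.7 kHz, folds to fs − 28.05 kHz = 13.35 kHz.
Distinct values: {6.4 kHz, 12.7 kHz, 13.35 kHz, 14.15 kHz}.

6.4 kHz, 12.7 kHz, 13.35 kHz, 14.15 kHz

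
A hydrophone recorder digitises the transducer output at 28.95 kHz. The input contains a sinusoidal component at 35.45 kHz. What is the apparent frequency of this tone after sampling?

6.5 kHz

35.45 kHz mod fs = 6.5 kHz.
6.5 kHz ≤ fs/2 = 14.475 kHz, appears at 6.5 kHz.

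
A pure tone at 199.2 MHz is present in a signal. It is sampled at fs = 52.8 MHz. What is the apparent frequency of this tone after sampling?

199.2 MHz mod fs = 40.8 MHz.
40.8 MHz > fs/2 = 26.4 MHz, folds to fs − 40.8 MHz = 12 MHz.

12 MHz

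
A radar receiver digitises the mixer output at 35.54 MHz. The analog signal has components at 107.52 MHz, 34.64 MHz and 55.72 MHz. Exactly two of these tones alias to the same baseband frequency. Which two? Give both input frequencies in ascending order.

fs/2 = 17.77 MHz.
107.52 MHz mod fs = 0.9 MHz.
0.9 MHz ≤ fs/2 = 17.77 MHz, appears at 0.9 MHz.
34.64 MHz > fs/2 = 17.77 MHz, folds to fs − 34.64 MHz = 0.9 MHz.
55.72 MHz mod fs = 20.18 MHz.
20.18 MHz > fs/2 = 17.77 MHz, folds to fs − 20.18 MHz = 15.36 MHz.
34.64 MHz and 107.52 MHz both map to 0.9 MHz.

34.64 MHz, 107.52 MHz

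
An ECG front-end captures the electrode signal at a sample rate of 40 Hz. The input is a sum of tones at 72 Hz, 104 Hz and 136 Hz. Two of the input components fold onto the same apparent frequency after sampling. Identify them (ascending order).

104 Hz, 136 Hz

fs/2 = 20 Hz.
72 Hz mod fs = 32 Hz.
32 Hz > fs/2 = 20 Hz, folds to fs − 32 Hz = 8 Hz.
104 Hz mod fs = 24 Hz.
24 Hz > fs/2 = 20 Hz, folds to fs − 24 Hz = 16 Hz.
136 Hz mod fs = 16 Hz.
16 Hz ≤ fs/2 = 20 Hz, appears at 16 Hz.
104 Hz and 136 Hz both map to 16 Hz.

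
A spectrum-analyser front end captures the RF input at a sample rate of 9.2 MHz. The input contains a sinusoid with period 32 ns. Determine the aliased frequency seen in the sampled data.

3.65 MHz

T = 32 ns → f = 1/T = 31.25 MHz.
31.25 MHz mod fs = 3.65 MHz.
3.65 MHz ≤ fs/2 = 4.6 MHz, appears at 3.65 MHz.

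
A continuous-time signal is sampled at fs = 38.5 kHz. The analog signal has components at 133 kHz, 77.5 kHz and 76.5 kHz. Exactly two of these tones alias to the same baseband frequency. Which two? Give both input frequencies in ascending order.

76.5 kHz, 77.5 kHz

fs/2 = 19.25 kHz.
133 kHz mod fs = 17.5 kHz.
17.5 kHz ≤ fs/2 = 19.25 kHz, appears at 17.5 kHz.
77.5 kHz mod fs = 0.5 kHz.
0.5 kHz ≤ fs/2 = 19.25 kHz, appears at 0.5 kHz.
76.5 kHz mod fs = 38 kHz.
38 kHz > fs/2 = 19.25 kHz, folds to fs − 38 kHz = 0.5 kHz.
76.5 kHz and 77.5 kHz both map to 0.5 kHz.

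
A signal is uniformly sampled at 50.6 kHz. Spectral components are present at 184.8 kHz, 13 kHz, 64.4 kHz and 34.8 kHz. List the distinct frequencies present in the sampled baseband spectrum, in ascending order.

13 kHz, 13.8 kHz, 15.8 kHz, 17.6 kHz

fs/2 = 25.3 kHz.
184.8 kHz mod fs = 33 kHz.
33 kHz > fs/2 = 25.3 kHz, folds to fs − 33 kHz = 17.6 kHz.
13 kHz ≤ fs/2 = 25.3 kHz, passes unchanged.
64.4 kHz mod fs = 13.8 kHz.
13.8 kHz ≤ fs/2 = 25.3 kHz, appears at 13.8 kHz.
34.8 kHz > fs/2 = 25.3 kHz, folds to fs − 34.8 kHz = 15.8 kHz.
Distinct values: {13 kHz, 13.8 kHz, 15.8 kHz, 17.6 kHz}.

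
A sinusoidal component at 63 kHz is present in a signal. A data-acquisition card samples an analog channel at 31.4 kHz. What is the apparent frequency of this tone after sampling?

0.2 kHz

63 kHz mod fs = 0.2 kHz.
0.2 kHz ≤ fs/2 = 15.7 kHz, appears at 0.2 kHz.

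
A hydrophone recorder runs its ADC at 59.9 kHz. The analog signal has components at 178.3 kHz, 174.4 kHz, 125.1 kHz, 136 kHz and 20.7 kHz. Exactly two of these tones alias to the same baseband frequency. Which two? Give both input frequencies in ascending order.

125.1 kHz, 174.4 kHz

fs/2 = 29.95 kHz.
178.3 kHz mod fs = 58.5 kHz.
58.5 kHz > fs/2 = 29.95 kHz, folds to fs − 58.5 kHz = 1.4 kHz.
174.4 kHz mod fs = 54.6 kHz.
54.6 kHz > fs/2 = 29.95 kHz, folds to fs − 54.6 kHz = 5.3 kHz.
125.1 kHz mod fs = 5.3 kHz.
5.3 kHz ≤ fs/2 = 29.95 kHz, appears at 5.3 kHz.
136 kHz mod fs = 16.2 kHz.
16.2 kHz ≤ fs/2 = 29.95 kHz, appears at 16.2 kHz.
20.7 kHz ≤ fs/2 = 29.95 kHz, passes unchanged.
125.1 kHz and 174.4 kHz both map to 5.3 kHz.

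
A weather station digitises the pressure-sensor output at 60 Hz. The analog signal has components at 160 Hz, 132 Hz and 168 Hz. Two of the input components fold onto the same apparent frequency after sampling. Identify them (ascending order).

fs/2 = 30 Hz.
160 Hz mod fs = 40 Hz.
40 Hz > fs/2 = 30 Hz, folds to fs − 40 Hz = 20 Hz.
132 Hz mod fs = 12 Hz.
12 Hz ≤ fs/2 = 30 Hz, appears at 12 Hz.
168 Hz mod fs = 48 Hz.
48 Hz > fs/2 = 30 Hz, folds to fs − 48 Hz = 12 Hz.
132 Hz and 168 Hz both map to 12 Hz.

132 Hz, 168 Hz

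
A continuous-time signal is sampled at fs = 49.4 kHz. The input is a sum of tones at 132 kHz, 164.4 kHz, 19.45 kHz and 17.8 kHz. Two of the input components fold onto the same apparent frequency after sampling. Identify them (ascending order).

fs/2 = 24.7 kHz.
132 kHz mod fs = 33.2 kHz.
33.2 kHz > fs/2 = 24.7 kHz, folds to fs − 33.2 kHz = 16.2 kHz.
164.4 kHz mod fs = 16.2 kHz.
16.2 kHz ≤ fs/2 = 24.7 kHz, appears at 16.2 kHz.
19.45 kHz ≤ fs/2 = 24.7 kHz, passes unchanged.
17.8 kHz ≤ fs/2 = 24.7 kHz, passes unchanged.
132 kHz and 164.4 kHz both map to 16.2 kHz.

132 kHz, 164.4 kHz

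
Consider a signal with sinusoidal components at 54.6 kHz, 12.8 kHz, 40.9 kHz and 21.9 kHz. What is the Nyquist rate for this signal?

109.2 kHz

Highest-frequency component: 54.6 kHz.
Nyquist rate = 2 × 54.6 kHz = 109.2 kHz.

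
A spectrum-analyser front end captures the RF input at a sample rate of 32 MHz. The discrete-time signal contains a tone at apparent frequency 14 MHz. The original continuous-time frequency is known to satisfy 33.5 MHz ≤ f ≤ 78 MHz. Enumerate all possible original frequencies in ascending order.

Frequencies that alias to 14 MHz are k·fs ± 14 MHz for integer k ≥ 0.
k=0: 14 MHz.
k=1: 18 MHz, 46 MHz.
k=2: 50 MHz, 78 MHz.
k=3: 82 MHz, 110 MHz.
Within [33.5 MHz, 78 MHz]: 46 MHz, 50 MHz, 78 MHz.

46 MHz, 50 MHz, 78 MHz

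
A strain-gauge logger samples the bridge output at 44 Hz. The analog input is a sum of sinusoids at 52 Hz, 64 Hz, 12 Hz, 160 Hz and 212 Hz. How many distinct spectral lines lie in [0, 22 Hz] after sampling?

fs/2 = 22 Hz.
52 Hz mod fs = 8 Hz.
8 Hz ≤ fs/2 = 22 Hz, appears at 8 Hz.
64 Hz mod fs = 20 Hz.
20 Hz ≤ fs/2 = 22 Hz, appears at 20 Hz.
12 Hz ≤ fs/2 = 22 Hz, passes unchanged.
160 Hz mod fs = 28 Hz.
28 Hz > fs/2 = 22 Hz, folds to fs − 28 Hz = 16 Hz.
212 Hz mod fs = 36 Hz.
36 Hz > fs/2 = 22 Hz, folds to fs − 36 Hz = 8 Hz.
Distinct values: {8 Hz, 12 Hz, 16 Hz, 20 Hz} → 4.

4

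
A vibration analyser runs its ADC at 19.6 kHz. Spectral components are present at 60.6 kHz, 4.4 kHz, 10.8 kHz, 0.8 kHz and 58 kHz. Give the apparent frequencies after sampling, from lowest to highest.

fs/2 = 9.8 kHz.
60.6 kHz mod fs = 1.8 kHz.
1.8 kHz ≤ fs/2 = 9.8 kHz, appears at 1.8 kHz.
4.4 kHz ≤ fs/2 = 9.8 kHz, passes unchanged.
10.8 kHz > fs/2 = 9.8 kHz, folds to fs − 10.8 kHz = 8.8 kHz.
0.8 kHz ≤ fs/2 = 9.8 kHz, passes unchanged.
58 kHz mod fs = 18.8 kHz.
18.8 kHz > fs/2 = 9.8 kHz, folds to fs − 18.8 kHz = 0.8 kHz.
Distinct values: {0.8 kHz, 1.8 kHz, 4.4 kHz, 8.8 kHz}.

0.8 kHz, 1.8 kHz, 4.4 kHz, 8.8 kHz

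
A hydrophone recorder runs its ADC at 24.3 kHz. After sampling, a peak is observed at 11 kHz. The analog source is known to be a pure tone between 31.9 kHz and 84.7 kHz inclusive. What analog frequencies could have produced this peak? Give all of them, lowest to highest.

35.3 kHz, 37.6 kHz, 59.6 kHz, 61.9 kHz, 83.9 kHz

Frequencies that alias to 11 kHz are k·fs ± 11 kHz for integer k ≥ 0.
k=0: 11 kHz.
k=1: 13.3 kHz, 35.3 kHz.
k=2: 37.6 kHz, 59.6 kHz.
k=3: 61.9 kHz, 83.9 kHz.
k=4: 86.2 kHz, 108.2 kHz.
Within [31.9 kHz, 84.7 kHz]: 35.3 kHz, 37.6 kHz, 59.6 kHz, 61.9 kHz, 83.9 kHz.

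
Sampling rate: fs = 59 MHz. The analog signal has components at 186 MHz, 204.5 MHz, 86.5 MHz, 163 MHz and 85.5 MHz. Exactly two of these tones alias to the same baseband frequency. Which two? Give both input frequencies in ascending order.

fs/2 = 29.5 MHz.
186 MHz mod fs = 9 MHz.
9 MHz ≤ fs/2 = 29.5 MHz, appears at 9 MHz.
204.5 MHz mod fs = 27.5 MHz.
27.5 MHz ≤ fs/2 = 29.5 MHz, appears at 27.5 MHz.
86.5 MHz mod fs = 27.5 MHz.
27.5 MHz ≤ fs/2 = 29.5 MHz, appears at 27.5 MHz.
163 MHz mod fs = 45 MHz.
45 MHz > fs/2 = 29.5 MHz, folds to fs − 45 MHz = 14 MHz.
85.5 MHz mod fs = 26.5 MHz.
26.5 MHz ≤ fs/2 = 29.5 MHz, appears at 26.5 MHz.
86.5 MHz and 204.5 MHz both map to 27.5 MHz.

86.5 MHz, 204.5 MHz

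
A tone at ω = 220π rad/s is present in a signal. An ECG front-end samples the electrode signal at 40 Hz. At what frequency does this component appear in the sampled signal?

10 Hz

ω = 220π rad/s → f = ω/(2π) = 110 Hz.
110 Hz mod fs = 30 Hz.
30 Hz > fs/2 = 20 Hz, folds to fs − 30 Hz = 10 Hz.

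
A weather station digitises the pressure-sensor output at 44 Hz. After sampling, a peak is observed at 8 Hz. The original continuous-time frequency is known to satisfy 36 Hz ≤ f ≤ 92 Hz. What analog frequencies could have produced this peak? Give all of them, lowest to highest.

Frequencies that alias to 8 Hz are k·fs ± 8 Hz for integer k ≥ 0.
k=0: 8 Hz.
k=1: 36 Hz, 52 Hz.
k=2: 80 Hz, 96 Hz.
k=3: 124 Hz, 140 Hz.
Within [36 Hz, 92 Hz]: 36 Hz, 52 Hz, 80 Hz.

36 Hz, 52 Hz, 80 Hz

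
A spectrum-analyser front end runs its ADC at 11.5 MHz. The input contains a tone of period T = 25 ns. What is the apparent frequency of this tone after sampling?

5.5 MHz

T = 25 ns → f = 1/T = 40 MHz.
40 MHz mod fs = 5.5 MHz.
5.5 MHz ≤ fs/2 = 5.75 MHz, appears at 5.5 MHz.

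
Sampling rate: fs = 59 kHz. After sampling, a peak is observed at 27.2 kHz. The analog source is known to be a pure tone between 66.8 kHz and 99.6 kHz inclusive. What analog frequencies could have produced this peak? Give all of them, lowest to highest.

86.2 kHz, 90.8 kHz

Frequencies that alias to 27.2 kHz are k·fs ± 27.2 kHz for integer k ≥ 0.
k=0: 27.2 kHz.
k=1: 31.8 kHz, 86.2 kHz.
k=2: 90.8 kHz, 145.2 kHz.
k=3: 149.8 kHz, 204.2 kHz.
Within [66.8 kHz, 99.6 kHz]: 86.2 kHz, 90.8 kHz.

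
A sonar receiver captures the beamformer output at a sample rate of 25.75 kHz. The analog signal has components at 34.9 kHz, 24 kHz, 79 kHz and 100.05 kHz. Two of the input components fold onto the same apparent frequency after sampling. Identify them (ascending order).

24 kHz, 79 kHz

fs/2 = 12.875 kHz.
34.9 kHz mod fs = 9.15 kHz.
9.15 kHz ≤ fs/2 = 12.875 kHz, appears at 9.15 kHz.
24 kHz > fs/2 = 12.875 kHz, folds to fs − 24 kHz = 1.75 kHz.
79 kHz mod fs = 1.75 kHz.
1.75 kHz ≤ fs/2 = 12.875 kHz, appears at 1.75 kHz.
100.05 kHz mod fs = 22.8 kHz.
22.8 kHz > fs/2 = 12.875 kHz, folds to fs − 22.8 kHz = 2.95 kHz.
24 kHz and 79 kHz both map to 1.75 kHz.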